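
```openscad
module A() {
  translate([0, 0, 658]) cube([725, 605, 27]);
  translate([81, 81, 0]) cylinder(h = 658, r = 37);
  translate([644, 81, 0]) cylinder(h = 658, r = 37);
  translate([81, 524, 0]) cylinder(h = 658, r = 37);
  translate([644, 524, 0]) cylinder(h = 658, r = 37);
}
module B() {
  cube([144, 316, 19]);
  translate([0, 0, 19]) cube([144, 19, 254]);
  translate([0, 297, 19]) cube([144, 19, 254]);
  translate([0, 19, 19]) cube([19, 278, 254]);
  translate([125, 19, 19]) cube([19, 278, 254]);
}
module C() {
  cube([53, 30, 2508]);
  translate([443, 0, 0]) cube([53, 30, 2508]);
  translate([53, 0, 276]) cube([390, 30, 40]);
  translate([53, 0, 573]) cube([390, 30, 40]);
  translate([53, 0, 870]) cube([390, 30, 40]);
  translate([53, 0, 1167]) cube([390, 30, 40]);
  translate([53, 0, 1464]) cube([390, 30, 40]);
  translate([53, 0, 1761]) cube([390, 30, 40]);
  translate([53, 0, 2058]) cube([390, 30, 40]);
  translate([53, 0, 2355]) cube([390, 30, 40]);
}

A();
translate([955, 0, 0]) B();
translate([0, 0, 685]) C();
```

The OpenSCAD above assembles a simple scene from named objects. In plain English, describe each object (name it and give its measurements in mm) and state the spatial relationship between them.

A is a table: top 725 mm (x) × 605 mm (y), 27 mm thick, upper face at z = 685 mm, on four round legs of 74 mm diameter, each leg's bounding box inset 44 mm from the nearest pair of top edges, running from z = 0 to the bottom of the top.

B is an open-topped rectangular box: outside dimensions 144×316×273 mm, with a uniform wall and base thickness of 19 mm. The base is a full 144×316 slab on the floor; four walls sit on top of the base. The front and back walls (the −y and +y sides) span the full width; the two side walls fit between them.

C is a straight ladder. Two 53×30 mm vertical rails, 2508 mm tall, stand 496 mm apart (outside-to-outside) with their front faces coplanar on the −y side. 8 rungs, each 30 mm deep and 40 mm tall, span between the inner faces of the rails, front faces flush with the rails. The lowest rung's underside is at z = 276 mm and rungs are spaced 297 mm apart (underside to underside).

The open box is on the floor beside the table on its +x side. The ladder is on top of the table.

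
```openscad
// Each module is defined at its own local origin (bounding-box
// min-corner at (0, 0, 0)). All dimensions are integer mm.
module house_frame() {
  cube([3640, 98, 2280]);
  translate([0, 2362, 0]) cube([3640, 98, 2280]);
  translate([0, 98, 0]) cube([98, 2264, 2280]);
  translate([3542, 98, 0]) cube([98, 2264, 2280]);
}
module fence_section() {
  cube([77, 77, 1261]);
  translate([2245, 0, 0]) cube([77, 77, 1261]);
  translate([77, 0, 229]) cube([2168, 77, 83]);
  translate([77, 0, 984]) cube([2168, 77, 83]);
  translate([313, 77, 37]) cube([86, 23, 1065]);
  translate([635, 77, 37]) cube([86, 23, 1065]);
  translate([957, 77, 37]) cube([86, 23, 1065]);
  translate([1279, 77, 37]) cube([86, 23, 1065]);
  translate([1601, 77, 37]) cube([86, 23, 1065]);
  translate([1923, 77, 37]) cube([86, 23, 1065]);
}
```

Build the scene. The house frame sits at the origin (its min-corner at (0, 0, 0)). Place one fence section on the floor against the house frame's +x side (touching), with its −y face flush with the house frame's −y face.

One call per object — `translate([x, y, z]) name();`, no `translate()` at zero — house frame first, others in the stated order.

house_frame();
translate([3640, 0, 0]) fence_section();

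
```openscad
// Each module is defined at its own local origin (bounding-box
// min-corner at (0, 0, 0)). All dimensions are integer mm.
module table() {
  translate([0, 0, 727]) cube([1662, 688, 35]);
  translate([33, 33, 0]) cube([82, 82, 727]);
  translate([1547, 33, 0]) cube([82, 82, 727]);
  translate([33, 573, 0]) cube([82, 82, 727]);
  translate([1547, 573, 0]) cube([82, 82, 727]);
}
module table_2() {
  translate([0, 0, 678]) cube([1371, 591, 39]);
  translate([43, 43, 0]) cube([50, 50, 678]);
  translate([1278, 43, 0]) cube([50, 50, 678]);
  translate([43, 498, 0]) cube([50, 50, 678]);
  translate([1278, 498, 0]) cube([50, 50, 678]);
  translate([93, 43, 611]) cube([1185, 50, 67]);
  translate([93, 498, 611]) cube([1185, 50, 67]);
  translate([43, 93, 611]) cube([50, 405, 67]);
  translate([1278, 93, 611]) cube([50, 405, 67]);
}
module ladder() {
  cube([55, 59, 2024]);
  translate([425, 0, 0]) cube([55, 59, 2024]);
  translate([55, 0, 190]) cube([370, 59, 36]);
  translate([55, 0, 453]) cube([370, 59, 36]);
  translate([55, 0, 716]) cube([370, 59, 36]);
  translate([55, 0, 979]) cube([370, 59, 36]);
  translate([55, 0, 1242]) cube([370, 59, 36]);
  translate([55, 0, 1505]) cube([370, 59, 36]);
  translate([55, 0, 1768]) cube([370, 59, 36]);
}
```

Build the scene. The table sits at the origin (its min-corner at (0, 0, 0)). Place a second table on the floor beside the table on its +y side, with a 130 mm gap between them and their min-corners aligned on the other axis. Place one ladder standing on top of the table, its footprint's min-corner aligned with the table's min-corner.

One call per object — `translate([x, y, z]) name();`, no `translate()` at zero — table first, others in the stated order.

table();
translate([0, 818, 0]) table_2();
translate([0, 0, 762]) ladder();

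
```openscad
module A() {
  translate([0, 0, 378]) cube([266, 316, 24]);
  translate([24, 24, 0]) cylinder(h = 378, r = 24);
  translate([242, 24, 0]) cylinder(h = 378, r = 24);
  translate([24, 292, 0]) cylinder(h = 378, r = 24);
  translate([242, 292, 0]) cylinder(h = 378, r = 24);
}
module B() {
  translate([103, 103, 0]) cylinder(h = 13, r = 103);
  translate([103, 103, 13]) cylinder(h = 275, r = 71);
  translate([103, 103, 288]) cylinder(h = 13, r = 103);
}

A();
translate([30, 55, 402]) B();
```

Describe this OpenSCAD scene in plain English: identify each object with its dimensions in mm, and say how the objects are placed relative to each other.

A is a four-legged stool. The seat is 266×316 mm, 24 mm thick, top at z = 402 mm. It stands on four round legs, each 48 mm in diameter, from z = 0 to the seat underside, each leg's axis is inset half a diameter from the nearest pair of seat edges (so the leg's bounding box is flush with the corner).

B is a spool: two coaxial disc flanges of radius 103 mm and thickness 13 mm, joined by a core cylinder of radius 71 mm and height 275 mm. The lower flange rests on z = 0 and the three cylinders share a vertical axis.

The spool is on top of the stool, centred.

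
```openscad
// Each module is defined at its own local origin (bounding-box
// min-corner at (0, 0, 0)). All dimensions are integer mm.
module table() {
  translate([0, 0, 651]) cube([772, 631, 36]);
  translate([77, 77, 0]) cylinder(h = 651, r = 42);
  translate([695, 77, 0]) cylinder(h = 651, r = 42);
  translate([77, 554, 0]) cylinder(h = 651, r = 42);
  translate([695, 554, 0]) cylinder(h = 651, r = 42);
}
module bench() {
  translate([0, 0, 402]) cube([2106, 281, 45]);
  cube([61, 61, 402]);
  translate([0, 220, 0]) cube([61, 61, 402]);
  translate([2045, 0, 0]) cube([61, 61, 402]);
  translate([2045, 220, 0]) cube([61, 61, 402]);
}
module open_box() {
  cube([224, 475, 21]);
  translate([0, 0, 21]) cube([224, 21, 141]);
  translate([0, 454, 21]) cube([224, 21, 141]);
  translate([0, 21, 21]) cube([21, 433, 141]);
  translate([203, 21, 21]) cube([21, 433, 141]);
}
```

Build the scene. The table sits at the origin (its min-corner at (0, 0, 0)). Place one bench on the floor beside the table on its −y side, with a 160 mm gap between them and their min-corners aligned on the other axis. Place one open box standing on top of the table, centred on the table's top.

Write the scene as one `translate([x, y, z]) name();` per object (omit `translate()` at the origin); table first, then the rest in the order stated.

table();
translate([0, -441, 0]) bench();
translate([274, 78, 687]) open_box();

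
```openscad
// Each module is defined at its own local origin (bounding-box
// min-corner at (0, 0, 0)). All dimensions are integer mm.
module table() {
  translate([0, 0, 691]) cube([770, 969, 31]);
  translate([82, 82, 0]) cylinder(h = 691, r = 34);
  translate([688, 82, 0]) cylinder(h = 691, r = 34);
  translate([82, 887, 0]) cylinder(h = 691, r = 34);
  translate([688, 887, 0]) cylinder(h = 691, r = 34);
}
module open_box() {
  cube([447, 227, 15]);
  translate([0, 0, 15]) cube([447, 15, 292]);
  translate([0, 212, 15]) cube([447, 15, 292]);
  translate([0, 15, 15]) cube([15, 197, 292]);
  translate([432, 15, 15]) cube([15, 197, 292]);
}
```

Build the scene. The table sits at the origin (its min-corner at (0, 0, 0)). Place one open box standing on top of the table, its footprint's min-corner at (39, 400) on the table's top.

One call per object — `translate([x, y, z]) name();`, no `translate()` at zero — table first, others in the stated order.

table();
translate([39, 400, 722]) open_box();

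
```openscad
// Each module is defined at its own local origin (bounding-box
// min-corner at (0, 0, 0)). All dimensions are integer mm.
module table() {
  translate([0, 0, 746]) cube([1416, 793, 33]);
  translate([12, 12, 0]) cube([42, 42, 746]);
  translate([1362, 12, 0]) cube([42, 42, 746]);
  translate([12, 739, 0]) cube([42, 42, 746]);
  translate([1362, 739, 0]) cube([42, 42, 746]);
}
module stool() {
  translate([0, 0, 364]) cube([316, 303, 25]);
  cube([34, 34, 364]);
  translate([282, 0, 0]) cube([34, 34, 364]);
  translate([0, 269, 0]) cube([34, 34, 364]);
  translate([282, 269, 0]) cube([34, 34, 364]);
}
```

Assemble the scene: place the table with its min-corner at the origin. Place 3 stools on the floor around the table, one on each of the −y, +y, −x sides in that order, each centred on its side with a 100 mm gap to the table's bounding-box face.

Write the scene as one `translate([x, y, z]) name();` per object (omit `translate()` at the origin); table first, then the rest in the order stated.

table();
translate([550, -403, 0]) stool();
translate([550, 893, 0]) stool();
translate([-416, 245, 0]) stool();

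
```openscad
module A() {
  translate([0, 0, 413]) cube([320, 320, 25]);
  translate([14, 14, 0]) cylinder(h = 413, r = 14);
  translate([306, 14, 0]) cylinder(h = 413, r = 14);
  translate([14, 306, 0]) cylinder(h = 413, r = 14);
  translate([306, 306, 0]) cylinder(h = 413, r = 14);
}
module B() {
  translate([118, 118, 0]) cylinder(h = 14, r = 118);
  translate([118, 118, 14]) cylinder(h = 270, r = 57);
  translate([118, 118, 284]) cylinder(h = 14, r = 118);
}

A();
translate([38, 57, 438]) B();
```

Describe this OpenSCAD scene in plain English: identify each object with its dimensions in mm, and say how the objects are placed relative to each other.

A is a four-legged stool. The seat is a 320×320×25 mm slab whose top surface is at z = 438 mm; four round legs, each 28 mm in diameter, run from the floor (z = 0) to the underside of the seat, each leg's axis is inset half a diameter from the nearest pair of seat edges (so the leg's bounding box is flush with the corner).

B is a spool: two coaxial disc flanges of radius 118 mm and thickness 14 mm, joined by a core cylinder of radius 57 mm and height 270 mm. The lower flange rests on z = 0 and the three cylinders share a vertical axis.

The spool is on top of the stool.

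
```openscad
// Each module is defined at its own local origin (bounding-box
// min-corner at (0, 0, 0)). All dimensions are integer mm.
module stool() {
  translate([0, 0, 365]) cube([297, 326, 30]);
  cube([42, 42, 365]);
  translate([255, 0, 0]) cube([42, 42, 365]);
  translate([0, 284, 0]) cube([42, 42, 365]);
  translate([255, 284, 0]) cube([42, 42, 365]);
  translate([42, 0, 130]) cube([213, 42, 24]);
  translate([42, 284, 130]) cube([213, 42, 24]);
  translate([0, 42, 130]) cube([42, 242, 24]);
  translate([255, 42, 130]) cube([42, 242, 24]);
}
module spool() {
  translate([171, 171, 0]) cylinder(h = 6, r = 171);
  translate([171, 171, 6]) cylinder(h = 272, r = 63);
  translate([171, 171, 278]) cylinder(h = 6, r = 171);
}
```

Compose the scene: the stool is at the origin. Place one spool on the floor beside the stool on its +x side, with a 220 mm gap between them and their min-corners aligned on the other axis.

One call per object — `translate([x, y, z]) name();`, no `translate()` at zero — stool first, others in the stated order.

stool();
translate([517, 0, 0]) spool();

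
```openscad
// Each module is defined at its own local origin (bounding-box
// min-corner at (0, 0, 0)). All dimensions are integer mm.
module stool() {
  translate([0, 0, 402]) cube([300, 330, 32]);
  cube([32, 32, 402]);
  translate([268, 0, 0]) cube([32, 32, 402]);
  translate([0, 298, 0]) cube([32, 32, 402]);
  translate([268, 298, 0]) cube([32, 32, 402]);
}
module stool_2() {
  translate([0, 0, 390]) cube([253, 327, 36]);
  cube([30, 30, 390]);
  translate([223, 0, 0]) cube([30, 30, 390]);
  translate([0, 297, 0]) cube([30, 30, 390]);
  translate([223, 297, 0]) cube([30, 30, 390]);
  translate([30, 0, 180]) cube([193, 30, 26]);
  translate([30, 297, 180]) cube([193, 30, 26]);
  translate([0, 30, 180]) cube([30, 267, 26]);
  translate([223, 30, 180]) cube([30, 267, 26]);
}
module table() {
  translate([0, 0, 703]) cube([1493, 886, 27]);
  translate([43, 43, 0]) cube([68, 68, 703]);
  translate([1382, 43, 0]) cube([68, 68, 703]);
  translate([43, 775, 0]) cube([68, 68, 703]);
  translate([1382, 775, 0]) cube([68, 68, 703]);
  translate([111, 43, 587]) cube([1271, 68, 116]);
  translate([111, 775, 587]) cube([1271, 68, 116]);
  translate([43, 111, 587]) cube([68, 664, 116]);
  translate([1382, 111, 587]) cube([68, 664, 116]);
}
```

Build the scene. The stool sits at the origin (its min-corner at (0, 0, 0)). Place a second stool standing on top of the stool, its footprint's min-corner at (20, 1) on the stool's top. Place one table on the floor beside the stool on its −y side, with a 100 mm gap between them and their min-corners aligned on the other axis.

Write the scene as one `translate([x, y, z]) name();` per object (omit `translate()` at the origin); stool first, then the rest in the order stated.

stool();
translate([20, 1, 434]) stool_2();
translate([0, -986, 0]) table();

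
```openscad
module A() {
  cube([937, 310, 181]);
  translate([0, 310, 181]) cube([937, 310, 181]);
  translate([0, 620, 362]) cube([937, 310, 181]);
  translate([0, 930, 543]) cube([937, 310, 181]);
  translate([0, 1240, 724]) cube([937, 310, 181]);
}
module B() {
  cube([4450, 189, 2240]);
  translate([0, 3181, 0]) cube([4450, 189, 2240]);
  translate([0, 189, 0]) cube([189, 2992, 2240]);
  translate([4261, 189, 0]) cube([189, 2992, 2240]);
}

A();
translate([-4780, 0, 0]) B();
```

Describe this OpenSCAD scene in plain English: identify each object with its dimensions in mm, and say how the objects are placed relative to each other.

A is a run of 5 identical solid stair steps. Each tread is 937×310 mm and each step block is 181 mm high. Step 1 rests on the floor; step k is offset from step 1 by (k−1)×310 mm in y and (k−1)×181 mm in z.

B is the wall frame of a small rectangular building: four walls, each 2240 mm tall and 189 mm thick, enclosing a footprint 4450 mm (x) by 3370 mm (y) outside-to-outside, with no floor or roof. The front and back walls (the −y and +y sides) span the full width; the two side walls fit between them.

The house frame is on the floor beside the staircase on its −x side.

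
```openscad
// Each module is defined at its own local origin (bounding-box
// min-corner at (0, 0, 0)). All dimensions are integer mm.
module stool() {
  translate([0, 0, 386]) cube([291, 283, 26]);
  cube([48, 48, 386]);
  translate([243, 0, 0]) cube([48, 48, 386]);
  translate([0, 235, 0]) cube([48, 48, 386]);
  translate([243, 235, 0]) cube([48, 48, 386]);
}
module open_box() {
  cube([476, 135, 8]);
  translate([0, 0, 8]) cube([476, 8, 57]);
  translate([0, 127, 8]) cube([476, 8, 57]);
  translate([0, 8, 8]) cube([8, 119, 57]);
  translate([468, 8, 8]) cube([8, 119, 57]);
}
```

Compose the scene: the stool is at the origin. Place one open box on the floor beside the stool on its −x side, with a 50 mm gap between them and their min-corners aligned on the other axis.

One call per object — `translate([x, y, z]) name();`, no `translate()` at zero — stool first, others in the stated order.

stool();
translate([-526, 0, 0]) open_box();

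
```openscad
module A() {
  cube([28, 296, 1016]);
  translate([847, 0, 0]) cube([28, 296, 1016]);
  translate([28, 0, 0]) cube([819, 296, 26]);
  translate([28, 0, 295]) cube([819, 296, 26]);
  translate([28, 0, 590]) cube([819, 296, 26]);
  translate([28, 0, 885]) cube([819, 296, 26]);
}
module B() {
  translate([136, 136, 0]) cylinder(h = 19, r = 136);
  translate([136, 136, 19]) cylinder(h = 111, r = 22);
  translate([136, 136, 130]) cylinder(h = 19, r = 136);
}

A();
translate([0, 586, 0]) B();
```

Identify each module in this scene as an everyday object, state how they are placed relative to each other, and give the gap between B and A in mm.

A is a bookshelf. B is a spool. The spool is on the floor beside the bookshelf on its +y side. The gap between the spool and the bookshelf is 290 mm.

The spool's nearest face is 290 mm from the bookshelf's +y face.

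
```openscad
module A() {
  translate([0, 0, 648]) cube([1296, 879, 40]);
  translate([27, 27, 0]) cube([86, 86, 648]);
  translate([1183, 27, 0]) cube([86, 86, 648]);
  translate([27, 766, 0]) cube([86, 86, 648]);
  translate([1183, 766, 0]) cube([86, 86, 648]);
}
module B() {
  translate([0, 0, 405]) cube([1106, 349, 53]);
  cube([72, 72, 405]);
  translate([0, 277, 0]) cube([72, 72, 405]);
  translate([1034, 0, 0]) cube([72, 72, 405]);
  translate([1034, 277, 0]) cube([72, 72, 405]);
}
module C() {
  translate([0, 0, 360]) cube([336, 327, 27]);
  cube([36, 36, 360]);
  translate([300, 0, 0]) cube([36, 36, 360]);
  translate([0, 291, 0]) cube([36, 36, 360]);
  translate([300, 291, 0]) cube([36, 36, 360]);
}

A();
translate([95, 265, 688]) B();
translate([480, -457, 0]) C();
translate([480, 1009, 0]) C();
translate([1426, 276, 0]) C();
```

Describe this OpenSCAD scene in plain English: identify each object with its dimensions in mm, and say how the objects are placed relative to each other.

A is a table with a 1296×879 mm rectangular top, 40 mm thick, top surface at z = 688 mm, supported by four 86×86 mm square legs, each inset 27 mm from the nearest pair of top edges, running from the floor.

B is a bench: a 1106×349 mm seat slab, 53 mm thick, top at z = 458 mm, on four 72×72 mm square legs flush with the seat corners and standing on z = 0.

C is a four-legged stool. The seat is 336×327 mm, 27 mm thick, top at z = 387 mm. It stands on four square legs, each 36×36 mm in cross-section, from z = 0 to the seat underside, each flush with a corner of the seat.

The bench is on top of the table, centred. Three stools sit around the table at the −y, +y, +x sides.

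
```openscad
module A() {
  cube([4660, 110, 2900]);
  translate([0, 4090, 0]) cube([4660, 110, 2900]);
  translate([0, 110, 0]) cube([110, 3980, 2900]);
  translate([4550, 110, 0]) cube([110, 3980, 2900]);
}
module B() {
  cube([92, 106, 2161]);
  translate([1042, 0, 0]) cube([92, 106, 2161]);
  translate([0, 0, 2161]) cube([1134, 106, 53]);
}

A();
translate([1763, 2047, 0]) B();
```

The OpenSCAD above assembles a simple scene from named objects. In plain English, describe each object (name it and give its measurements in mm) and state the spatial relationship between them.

A is a box-shaped house frame (walls only): outside footprint 4660×4200 mm, wall height 2900 mm, wall thickness 110 mm. The two y-facing walls run the full x-width; the two x-facing walls fit between the inner faces of the y-facing walls.

B is a door frame. The clear opening is 950 mm wide and 2161 mm high. Two 92 mm wide jambs, 106 mm deep, stand either side of the opening from the floor to the top of the opening. A 53 mm thick head sits across the top of both jambs, spanning the full outside width of the frame.

The door frame sits inside the house frame, centred.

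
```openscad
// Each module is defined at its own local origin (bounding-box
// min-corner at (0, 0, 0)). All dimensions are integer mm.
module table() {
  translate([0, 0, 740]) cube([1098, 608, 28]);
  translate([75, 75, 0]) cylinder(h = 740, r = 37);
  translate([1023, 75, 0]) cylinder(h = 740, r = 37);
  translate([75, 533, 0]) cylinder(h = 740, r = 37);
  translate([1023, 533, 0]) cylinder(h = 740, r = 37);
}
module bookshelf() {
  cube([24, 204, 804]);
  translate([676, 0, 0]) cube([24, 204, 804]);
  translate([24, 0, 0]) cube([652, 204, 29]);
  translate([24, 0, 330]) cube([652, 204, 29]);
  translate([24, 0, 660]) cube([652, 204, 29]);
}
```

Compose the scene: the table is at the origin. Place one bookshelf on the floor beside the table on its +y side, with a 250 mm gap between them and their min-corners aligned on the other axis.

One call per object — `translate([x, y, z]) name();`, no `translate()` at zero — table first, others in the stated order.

table();
translate([0, 858, 0]) bookshelf();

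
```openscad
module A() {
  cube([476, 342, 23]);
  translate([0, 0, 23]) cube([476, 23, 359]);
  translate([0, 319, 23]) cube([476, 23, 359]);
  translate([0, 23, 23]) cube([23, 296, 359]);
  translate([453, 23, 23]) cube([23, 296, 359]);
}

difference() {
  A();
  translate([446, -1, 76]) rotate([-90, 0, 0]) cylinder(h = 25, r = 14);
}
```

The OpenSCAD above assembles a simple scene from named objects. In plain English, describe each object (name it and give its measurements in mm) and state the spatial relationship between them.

A is an open storage box with external size 476×342×382 mm and wall thickness 23 mm (the base is also 23 mm thick). The base covers the whole footprint; the four walls stand on the base, with the y-facing walls full-width and the x-facing walls fitting between their inner faces.

The open box has a circular hole of radius 14 mm through its front wall, centred at (x = 446, z = 76).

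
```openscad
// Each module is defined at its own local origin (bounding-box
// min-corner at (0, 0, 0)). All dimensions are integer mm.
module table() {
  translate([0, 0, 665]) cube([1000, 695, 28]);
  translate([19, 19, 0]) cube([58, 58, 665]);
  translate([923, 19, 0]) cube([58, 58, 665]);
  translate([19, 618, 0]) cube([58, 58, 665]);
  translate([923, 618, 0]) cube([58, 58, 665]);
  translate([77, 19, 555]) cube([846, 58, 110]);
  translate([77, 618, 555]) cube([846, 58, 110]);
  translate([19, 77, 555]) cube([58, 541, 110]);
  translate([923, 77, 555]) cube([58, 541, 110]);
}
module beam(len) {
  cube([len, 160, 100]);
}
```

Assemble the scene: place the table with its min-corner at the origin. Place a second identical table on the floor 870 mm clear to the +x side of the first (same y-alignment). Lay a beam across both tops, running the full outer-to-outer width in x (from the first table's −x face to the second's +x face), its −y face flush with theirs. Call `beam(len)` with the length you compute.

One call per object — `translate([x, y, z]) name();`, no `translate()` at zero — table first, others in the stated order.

table();
translate([1870, 0, 0]) table();
translate([0, 0, 693]) beam(2870);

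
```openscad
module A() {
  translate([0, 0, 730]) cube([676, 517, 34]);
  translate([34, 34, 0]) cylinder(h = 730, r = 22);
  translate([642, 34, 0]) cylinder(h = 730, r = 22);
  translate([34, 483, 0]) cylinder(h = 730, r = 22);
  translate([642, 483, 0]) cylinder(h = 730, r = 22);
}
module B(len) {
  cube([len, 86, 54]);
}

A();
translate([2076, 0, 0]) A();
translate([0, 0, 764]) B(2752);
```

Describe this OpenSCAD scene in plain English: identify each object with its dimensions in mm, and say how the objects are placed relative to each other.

A is a rectangular dining table. The top is 676×517×34 mm with its upper surface at z = 764 mm. It stands on four round legs of 44 mm diameter, each leg's bounding box inset 12 mm from the nearest pair of top edges, running from the floor to the underside of the top.

B is a rectangular beam 2752 mm long (x), 86 mm deep (y), 54 mm thick (z).

The beam spans the tops of two tables placed 1400 mm apart, resting at z = 764 mm.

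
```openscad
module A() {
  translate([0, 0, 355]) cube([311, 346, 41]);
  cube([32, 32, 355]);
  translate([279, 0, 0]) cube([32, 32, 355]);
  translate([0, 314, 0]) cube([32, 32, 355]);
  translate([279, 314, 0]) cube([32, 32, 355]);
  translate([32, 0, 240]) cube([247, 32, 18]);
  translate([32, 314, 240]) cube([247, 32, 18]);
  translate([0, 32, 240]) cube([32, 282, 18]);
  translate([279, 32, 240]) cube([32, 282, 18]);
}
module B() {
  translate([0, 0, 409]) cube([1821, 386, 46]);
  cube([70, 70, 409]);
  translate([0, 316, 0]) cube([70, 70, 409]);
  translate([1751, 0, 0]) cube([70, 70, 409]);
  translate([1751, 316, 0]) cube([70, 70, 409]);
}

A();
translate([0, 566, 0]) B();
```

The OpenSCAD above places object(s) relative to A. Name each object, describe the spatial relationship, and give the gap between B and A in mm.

The bench's nearest face is 220 mm from the stool's +y face.

A is a stool. B is a bench. The bench is on the floor beside the stool on its +y side. The gap between the bench and the stool is 220 mm.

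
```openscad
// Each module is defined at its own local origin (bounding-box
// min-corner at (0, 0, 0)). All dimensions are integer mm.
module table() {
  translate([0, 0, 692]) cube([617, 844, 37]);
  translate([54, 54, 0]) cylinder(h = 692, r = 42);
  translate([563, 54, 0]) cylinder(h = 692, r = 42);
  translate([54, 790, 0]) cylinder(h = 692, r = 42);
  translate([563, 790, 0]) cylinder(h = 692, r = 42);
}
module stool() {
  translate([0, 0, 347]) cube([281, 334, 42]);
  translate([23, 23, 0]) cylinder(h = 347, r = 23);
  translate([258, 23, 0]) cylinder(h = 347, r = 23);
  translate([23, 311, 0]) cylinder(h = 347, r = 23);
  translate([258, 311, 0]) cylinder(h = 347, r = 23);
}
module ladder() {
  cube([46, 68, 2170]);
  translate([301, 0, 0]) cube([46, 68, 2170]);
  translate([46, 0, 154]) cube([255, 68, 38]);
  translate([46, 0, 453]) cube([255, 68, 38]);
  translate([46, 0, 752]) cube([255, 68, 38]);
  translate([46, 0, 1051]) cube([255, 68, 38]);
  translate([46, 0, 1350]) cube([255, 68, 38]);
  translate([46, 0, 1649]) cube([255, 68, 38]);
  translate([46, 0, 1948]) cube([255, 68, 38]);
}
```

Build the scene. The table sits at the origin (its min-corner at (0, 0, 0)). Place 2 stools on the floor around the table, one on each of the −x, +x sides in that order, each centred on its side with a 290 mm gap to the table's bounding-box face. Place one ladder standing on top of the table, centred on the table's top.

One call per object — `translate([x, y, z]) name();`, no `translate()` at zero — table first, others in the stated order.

table();
translate([-571, 255, 0]) stool();
translate([907, 255, 0]) stool();
translate([135, 388, 729]) ladder();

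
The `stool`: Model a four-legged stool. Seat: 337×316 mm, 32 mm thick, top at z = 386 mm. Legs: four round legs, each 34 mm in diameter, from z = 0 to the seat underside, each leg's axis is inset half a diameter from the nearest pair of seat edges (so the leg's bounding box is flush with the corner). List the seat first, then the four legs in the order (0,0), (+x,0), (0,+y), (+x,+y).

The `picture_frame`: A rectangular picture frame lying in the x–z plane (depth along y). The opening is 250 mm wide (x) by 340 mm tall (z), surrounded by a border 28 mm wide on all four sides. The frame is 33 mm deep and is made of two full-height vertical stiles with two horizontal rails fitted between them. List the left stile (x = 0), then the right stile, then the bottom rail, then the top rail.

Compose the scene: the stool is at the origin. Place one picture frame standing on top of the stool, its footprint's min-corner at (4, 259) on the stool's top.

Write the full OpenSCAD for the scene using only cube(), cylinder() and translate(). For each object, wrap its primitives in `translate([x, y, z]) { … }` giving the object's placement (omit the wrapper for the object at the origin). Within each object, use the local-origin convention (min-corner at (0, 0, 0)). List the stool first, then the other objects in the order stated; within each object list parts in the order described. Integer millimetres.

translate([0, 0, 354]) cube([337, 316, 32]);
translate([17, 17, 0]) cylinder(h = 354, r = 17);
translate([320, 17, 0]) cylinder(h = 354, r = 17);
translate([17, 299, 0]) cylinder(h = 354, r = 17);
translate([320, 299, 0]) cylinder(h = 354, r = 17);
translate([4, 259, 386]) {
  cube([28, 33, 396]);
  translate([278, 0, 0]) cube([28, 33, 396]);
  translate([28, 0, 0]) cube([250, 33, 28]);
  translate([28, 0, 368]) cube([250, 33, 28]);
}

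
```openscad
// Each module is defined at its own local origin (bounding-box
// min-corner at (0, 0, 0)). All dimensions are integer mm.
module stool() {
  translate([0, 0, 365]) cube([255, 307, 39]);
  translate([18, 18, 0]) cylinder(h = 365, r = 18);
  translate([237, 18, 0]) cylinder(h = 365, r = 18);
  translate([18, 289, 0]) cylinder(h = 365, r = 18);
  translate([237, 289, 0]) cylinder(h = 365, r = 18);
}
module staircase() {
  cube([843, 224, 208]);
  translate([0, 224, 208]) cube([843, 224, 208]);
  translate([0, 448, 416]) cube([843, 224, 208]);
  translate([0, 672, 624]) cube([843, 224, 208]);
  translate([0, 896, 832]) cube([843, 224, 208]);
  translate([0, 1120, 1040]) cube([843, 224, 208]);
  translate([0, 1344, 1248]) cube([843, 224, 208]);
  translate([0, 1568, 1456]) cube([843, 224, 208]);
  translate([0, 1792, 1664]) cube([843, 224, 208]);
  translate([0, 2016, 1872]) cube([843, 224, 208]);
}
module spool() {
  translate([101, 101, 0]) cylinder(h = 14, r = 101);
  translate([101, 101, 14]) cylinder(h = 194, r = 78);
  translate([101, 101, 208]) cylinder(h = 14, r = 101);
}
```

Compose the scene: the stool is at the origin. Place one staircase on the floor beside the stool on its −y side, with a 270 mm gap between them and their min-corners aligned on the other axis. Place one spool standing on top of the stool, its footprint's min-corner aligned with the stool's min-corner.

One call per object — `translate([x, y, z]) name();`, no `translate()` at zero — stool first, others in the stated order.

stool();
translate([0, -2510, 0]) staircase();
translate([0, 0, 404]) spool();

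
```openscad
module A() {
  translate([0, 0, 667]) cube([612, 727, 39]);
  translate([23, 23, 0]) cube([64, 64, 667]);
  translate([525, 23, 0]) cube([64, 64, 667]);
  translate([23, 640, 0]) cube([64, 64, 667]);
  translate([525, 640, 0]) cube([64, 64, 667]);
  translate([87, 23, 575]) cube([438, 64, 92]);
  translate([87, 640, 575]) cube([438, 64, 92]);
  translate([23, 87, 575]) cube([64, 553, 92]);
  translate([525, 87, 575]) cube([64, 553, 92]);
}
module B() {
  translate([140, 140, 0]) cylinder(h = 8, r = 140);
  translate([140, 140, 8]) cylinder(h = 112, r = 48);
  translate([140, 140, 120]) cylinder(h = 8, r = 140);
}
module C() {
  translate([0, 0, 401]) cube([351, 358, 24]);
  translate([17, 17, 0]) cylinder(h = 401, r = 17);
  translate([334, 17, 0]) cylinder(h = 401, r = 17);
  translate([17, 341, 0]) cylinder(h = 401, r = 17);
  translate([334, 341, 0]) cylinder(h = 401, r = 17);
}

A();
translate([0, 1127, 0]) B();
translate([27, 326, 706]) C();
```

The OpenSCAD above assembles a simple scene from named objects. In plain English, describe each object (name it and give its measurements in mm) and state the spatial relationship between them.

A is a table with a 612×727 mm rectangular top, 39 mm thick, top surface at z = 706 mm, supported by four 64×64 mm square legs, each inset 23 mm from the nearest pair of top edges, running from the floor. Four apron rails, 64 mm thick and 92 mm tall, run between adjacent legs with their top edges flush with the underside of the top and their outer faces flush with the legs' outer faces.

B is a spool: two coaxial disc flanges of radius 140 mm and thickness 8 mm, joined by a core cylinder of radius 48 mm and height 112 mm. The lower flange rests on z = 0 and the three cylinders share a vertical axis.

C is a four-legged stool. The seat is 351×358 mm, 24 mm thick, top at z = 425 mm. It stands on four round legs, each 34 mm in diameter, from z = 0 to the seat underside, each leg's axis is inset half a diameter from the nearest pair of seat edges (so the leg's bounding box is flush with the corner).

The spool is on the floor beside the table on its +y side. The stool is on top of the table.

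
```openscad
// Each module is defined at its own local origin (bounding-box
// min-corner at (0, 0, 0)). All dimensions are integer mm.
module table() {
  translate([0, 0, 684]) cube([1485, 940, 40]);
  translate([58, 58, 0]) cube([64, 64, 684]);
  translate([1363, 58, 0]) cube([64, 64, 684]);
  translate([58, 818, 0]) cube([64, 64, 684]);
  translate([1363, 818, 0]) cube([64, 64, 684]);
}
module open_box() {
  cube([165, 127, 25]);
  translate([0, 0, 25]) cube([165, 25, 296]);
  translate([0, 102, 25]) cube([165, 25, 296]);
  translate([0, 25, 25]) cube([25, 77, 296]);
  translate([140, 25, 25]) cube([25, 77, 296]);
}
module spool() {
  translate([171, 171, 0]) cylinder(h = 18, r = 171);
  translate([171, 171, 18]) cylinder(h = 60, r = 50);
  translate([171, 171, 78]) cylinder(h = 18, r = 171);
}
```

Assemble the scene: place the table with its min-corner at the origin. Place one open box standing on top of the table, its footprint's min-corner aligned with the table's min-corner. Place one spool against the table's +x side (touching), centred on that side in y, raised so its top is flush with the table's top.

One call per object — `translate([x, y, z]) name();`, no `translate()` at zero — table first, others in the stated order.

table();
translate([0, 0, 724]) open_box();
translate([1485, 299, 628]) spool();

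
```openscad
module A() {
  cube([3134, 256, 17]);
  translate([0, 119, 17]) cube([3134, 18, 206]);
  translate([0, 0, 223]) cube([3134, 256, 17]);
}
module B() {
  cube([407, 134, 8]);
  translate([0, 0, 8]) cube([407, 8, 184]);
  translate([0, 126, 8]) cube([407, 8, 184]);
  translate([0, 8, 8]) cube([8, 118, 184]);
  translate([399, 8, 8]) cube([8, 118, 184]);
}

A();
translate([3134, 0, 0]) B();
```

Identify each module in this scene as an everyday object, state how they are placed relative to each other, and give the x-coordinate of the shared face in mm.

The I-beam's +x face and the open box's −x face are both at x = 3134 mm.

A is an I-beam. B is an open box. The open box is against the I-beam's +x side, with their −y faces flush. The x-coordinate of the shared face is 3134 mm.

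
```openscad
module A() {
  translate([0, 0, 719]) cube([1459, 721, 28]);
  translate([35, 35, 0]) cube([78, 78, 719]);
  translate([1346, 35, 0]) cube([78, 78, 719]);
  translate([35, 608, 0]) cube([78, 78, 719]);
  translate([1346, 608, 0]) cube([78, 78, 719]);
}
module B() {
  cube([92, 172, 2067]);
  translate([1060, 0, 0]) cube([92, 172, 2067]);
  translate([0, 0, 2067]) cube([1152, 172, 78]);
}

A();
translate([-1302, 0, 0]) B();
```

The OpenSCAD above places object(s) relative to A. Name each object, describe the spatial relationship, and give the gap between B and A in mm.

A is a table. B is a door frame. The door frame is on the floor beside the table on its −x side. The gap between the door frame and the table is 150 mm.

The door frame's nearest face is 150 mm from the table's −x face.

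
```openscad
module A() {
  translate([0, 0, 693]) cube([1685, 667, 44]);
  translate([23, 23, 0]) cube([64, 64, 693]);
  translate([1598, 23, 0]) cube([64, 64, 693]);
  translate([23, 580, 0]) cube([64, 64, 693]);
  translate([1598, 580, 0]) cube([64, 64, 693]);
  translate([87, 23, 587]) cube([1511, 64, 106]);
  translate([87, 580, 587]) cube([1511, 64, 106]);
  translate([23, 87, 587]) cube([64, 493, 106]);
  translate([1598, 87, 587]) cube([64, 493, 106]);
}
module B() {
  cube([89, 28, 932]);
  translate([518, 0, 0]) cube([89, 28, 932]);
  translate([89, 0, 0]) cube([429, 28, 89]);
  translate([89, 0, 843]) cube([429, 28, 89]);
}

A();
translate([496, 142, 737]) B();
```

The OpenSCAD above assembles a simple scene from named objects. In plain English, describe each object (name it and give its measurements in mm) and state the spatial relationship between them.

A is a table: top 1685 mm (x) × 667 mm (y), 44 mm thick, upper face at z = 737 mm, on four 64×64 mm square legs, each inset 23 mm from the nearest pair of top edges, running from z = 0 to the bottom of the top. Four apron rails, 64 mm thick and 106 mm tall, run between adjacent legs with their top edges flush with the underside of the top and their outer faces flush with the legs' outer faces.

B is a picture frame with a 429×754 mm rectangular opening (x by z) and a uniform 89 mm border on every side. Frame depth is 28 mm along y. It is built from two vertical stiles running the full outside height and two horizontal rails spanning the gap between the stiles.

The picture frame is on top of the table.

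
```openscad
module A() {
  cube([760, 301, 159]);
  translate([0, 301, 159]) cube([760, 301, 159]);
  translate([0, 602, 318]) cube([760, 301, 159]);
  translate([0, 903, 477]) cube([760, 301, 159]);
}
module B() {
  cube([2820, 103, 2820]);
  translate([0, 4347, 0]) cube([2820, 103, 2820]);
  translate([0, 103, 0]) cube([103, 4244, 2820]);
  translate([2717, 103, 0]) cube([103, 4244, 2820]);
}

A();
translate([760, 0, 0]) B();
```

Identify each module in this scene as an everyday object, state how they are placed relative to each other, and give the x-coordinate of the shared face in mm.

A is a staircase. B is a house frame. The house frame is against the staircase's +x side, with their −y faces flush. The x-coordinate of the shared face is 760 mm.

The staircase's +x face and the house frame's −x face are both at x = 760 mm.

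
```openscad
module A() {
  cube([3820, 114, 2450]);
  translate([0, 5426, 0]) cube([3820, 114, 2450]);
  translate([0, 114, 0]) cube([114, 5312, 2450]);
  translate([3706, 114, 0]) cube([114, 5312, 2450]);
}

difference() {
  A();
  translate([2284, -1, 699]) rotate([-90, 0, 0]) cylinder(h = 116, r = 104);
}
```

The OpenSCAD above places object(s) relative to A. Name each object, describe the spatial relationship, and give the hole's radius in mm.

A is a house frame. The house frame has a circular hole through its front wall. The hole's radius is 104 mm.

The subtracted cylinder has r = 104 mm.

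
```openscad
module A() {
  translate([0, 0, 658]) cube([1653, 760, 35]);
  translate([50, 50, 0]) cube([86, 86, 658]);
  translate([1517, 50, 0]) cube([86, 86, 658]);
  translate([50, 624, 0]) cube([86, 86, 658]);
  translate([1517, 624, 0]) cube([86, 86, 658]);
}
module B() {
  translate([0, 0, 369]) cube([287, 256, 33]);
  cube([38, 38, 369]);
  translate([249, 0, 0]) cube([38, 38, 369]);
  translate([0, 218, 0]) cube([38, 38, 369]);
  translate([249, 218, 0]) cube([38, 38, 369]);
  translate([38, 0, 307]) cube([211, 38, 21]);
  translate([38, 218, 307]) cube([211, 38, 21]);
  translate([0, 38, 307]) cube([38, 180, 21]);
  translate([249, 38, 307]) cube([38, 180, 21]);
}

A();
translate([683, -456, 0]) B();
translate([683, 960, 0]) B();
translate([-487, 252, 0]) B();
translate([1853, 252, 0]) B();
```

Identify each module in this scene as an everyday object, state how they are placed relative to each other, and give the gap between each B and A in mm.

Each stool's nearest face is 200 mm from the table's bounding box.

A is a table. B is a stool. Four stools sit around the table at the −y, +y, −x, +x sides. The gap between each stool and the table is 200 mm.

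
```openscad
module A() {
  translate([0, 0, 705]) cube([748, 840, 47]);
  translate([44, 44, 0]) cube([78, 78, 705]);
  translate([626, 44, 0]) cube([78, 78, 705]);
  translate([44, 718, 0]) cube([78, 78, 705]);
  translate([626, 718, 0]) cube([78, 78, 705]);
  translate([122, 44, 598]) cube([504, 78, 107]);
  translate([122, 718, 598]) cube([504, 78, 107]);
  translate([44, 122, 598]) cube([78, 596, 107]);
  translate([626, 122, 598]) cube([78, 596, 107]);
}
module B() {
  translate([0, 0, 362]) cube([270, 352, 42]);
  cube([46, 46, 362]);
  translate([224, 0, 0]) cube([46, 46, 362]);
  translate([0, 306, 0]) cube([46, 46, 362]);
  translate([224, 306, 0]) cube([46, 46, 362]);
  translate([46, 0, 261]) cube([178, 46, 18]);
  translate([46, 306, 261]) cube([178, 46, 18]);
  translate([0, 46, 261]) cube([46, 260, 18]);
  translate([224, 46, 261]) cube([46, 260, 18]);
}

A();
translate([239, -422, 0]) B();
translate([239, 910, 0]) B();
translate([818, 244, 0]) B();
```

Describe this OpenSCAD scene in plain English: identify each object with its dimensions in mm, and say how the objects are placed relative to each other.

A is a rectangular dining table. The top is 748×840×47 mm with its upper surface at z = 752 mm. It stands on four 78×78 mm square legs, each inset 44 mm from the nearest pair of top edges, running from the floor to the underside of the top. Four apron rails, 78 mm thick and 107 mm tall, run between adjacent legs with their top edges flush with the underside of the top and their outer faces flush with the legs' outer faces.

B is a simple wooden stool: a rectangular seat 270 mm (x) by 352 mm (y), 42 mm thick, top face at z = 404 mm, on four square legs, each 46×46 mm in cross-section. The legs rest on z = 0, each flush with a corner of the seat. Four stretchers, 46 mm wide and 18 mm tall, connect adjacent legs with their undersides at z = 261 mm, each running between the inner faces of the legs it joins and aligned with the legs' outer faces on the other axis.

Three stools sit around the table at the −y, +y, +x sides.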